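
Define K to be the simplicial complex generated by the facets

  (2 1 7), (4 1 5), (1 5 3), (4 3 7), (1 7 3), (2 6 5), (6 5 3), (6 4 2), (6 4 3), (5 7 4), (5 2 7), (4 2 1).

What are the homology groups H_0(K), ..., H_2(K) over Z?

Order the vertices as 1 < 2 < 3 < 4 < 5 < 6 < 7. Listing each simplex with vertices in this order, K has dimension 2 with simplices:

  0-simplices (7): [1], [2], [3], [4], [5], [6], [7]
  1-simplices (18): [1,2], [1,3], [1,4], [1,5], [1,7], [2,4], [2,5], [2,6], [2,7], [3,4], [3,5], [3,6], [3,7], [4,5], [4,6], [4,7], [5,6], [5,7]
  2-simplices (12): [1,2,4], [1,2,7], [1,3,5], [1,3,7], [1,4,5], [2,4,6], [2,5,6], [2,5,7], [3,4,6], [3,4,7], [3,5,6], [4,5,7]

Hence C_0 ≅ Z^7, C_1 ≅ Z^18, C_2 ≅ Z^12.

∂_1: C_1 → C_0 maps an edge to its endpoints' difference, ∂[p,q] = q − p. For instance
  ∂[2,7] = [7] − [2].
As a 7×18 matrix over Z this has rank 6, with invariant factors (1,1,1,1,1,1).

The boundary map ∂_2: C_2 → C_1 maps a triangle to the signed sum of its edges. For instance
  ∂[1,2,7] = [2,7] − [1,7] + [1,2],
  ∂[3,4,7] = [4,7] − [3,7] + [3,4].
This gives a 18×12 integer matrix of rank 12; reducing to Smith normal form yields diagonal entries (1,1,1,1,1,1,1,1,1,1,1,2).

From H_k ≅ ker(∂_k) / im(∂_{k+1}) we obtain:

  H_0: rank C_0 − rank ∂_1 = 7 − 6 = 1, and the invariant factors of ∂_1 are all 1, so H_0 ≅ Z.
  H_1: rank ker ∂_1 − rank ∂_2 = (18 − 6) − 12 = 0, and ∂_2 has invariant factor 2 > 1, so H_1 ≅ Z/2Z.
  H_2: rank ker ∂_2 − rank ∂_3 = (12 − 12) − 0 = 0, and there is no ∂_3, so H_2 ≅ 0.

H_0 ≅ Z,  H_1 ≅ Z/2Z,  H_2 = 0.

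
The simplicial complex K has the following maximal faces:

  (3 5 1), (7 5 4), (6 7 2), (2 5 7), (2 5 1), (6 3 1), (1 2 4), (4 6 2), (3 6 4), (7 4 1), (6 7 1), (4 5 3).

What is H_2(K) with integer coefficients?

We work with the vertex ordering 1 < 2 < 3 < 4 < 5 < 6 < 7. The simplices of K, each written with vertices in increasing order, are:

  0-simplices (7): [1], [2], [3], [4], [5], [6], [7]
  1-simplices (18): [1,2], [1,3], [1,4], [1,5], [1,6], [1,7], [2,4], [2,5], [2,6], [2,7], [3,4], [3,5], [3,6], [4,5], [4,6], [4,7], [5,7], [6,7]
  2-simplices (12): [1,2,4], [1,2,5], [1,3,5], [1,3,6], [1,4,7], [1,6,7], [2,4,6], [2,5,7], [2,6,7], [3,4,5], [3,4,6], [4,5,7]

Hence C_0 ≅ Z^7, C_1 ≅ Z^18, C_2 ≅ Z^12.

Boundary ∂_1: C_1 → C_0 maps an edge to its endpoints' difference, ∂[p,q] = q − p. For instance
  ∂[2,7] = [7] − [2].
The resulting 7×18 matrix has rank 6, and its Smith normal form has invariant factors (1,1,1,1,1,1).

∂_2: C_2 → C_1 maps a triangle to the signed sum of its edges. For instance
  ∂[3,4,6] = [4,6] − [3,6] + [3,4],
  ∂[1,4,7] = [4,7] − [1,7] + [1,4].
The resulting 18×12 matrix has rank 12, and its Smith normal form has invariant factors (1,1,1,1,1,1,1,1,1,1,1,2).

From H_k ≅ ker(∂_k) / im(∂_{k+1}) we obtain:

  H_2: rank ker ∂_2 − rank ∂_3 = (12 − 12) − 0 = 0, and there is no ∂_3, so H_2 ≅ 0.

H_2 ≅ 0.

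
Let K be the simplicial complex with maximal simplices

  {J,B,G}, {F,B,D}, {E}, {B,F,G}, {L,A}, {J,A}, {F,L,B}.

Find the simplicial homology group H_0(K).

H_0 ≅ Z^2.

K has 8 vertices, 11 edges, 4 triangles.
rank ∂_0 = 0, rank ∂_1 = 6 ⇒ b_0 = 8 − 0 − 6 = 2; all invariant factors of ∂_1 are 1 so no torsion. So H_0 = Z^2.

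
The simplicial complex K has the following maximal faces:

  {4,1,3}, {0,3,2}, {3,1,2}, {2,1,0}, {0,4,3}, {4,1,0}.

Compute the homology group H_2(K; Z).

We work with the vertex ordering 0 < 1 < 2 < 3 < 4. The simplices of K, each written with vertices in increasing order, are:

  0-simplices (5): [0], [1], [2], [3], [4]
  1-simplices (9): [0,1], [0,2], [0,3], [0,4], [1,2], [1,3], [1,4], [2,3], [3,4]
  2-simplices (6): [0,1,2], [0,1,4], [0,2,3], [0,3,4], [1,2,3], [1,3,4]

so the chain groups are C_0 ≅ Z^5, C_1 ≅ Z^9, C_2 ≅ Z^6.

The boundary map ∂_1: C_1 → C_0 sends each edge [p,q] (with p < q) to q − p. For instance
  ∂[1,4] = [4] − [1].
As a 5×9 matrix over Z this has rank 4, with invariant factors (1,1,1,1).

∂_2: C_2 → C_1 sends each 2-simplex [p,q,r] to [q,r] − [p,r] + [p,q]. For instance
  ∂[1,3,4] = [3,4] − [1,4] + [1,3],
  ∂[1,2,3] = [2,3] − [1,3] + [1,2].
The resulting 9×6 matrix has rank 5, and its Smith normal form has invariant factors (1,1,1,1,1).

Now H_k = ker ∂_k / im ∂_{k+1}, so:

  H_2: rank ker ∂_2 − rank ∂_3 = (6 − 5) − 0 = 1, and there is no ∂_3, so H_2 = Z.

(K is a triangulation of the 2-sphere S^2.)

H_2 ≅ Z.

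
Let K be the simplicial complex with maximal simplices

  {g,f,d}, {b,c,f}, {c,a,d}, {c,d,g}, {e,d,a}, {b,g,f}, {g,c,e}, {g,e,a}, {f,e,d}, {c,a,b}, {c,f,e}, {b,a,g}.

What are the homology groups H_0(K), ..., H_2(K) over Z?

H_0 = Z,  H_1 = Z/2,  H_2 = 0.

Order the vertices as a < b < c < d < e < f < g. Listing each simplex with vertices in this order, K has dimension 2 with simplices:

  0-simplices (7): a, b, c, d, e, f, g
  1-simplices (18): ab, ac, ad, ae, ag, bc, bf, bg, cd, ce, cf, cg, de, df, dg, ef, eg, fg
  2-simplices (12): abc, abg, acd, ade, aeg, bcf, bfg, cdg, cef, ceg, def, dfg

Hence C_0 ≅ Z^7, C_1 ≅ Z^18, C_2 ≅ Z^12.

The boundary map ∂_1: C_1 → C_0 maps an edge to its endpoints' difference, ∂[p,q] = q − p. For instance
  ∂ae = e − a.
As a 7×18 matrix over Z this has rank 6, with invariant factors (1,1,1,1,1,1).

Boundary ∂_2: C_2 → C_1 acts by ∂[p,q,r] = [q,r] − [p,r] + [p,q]. For instance
  ∂def = ef − df + de,
  ∂bfg = fg − bg + bf.
The 18×12 boundary matrix has rank 12 and Smith normal form diag(1,1,1,1,1,1,1,1,1,1,1,2).

Computing H_k = (kernel of ∂_k) / (image of ∂_{k+1}):

  H_0: rank C_0 − rank ∂_1 = 7 − 6 = 1, and the invariant factors of ∂_1 are all 1, so H_0 = Z.
  H_1: rank ker ∂_1 − rank ∂_2 = (18 − 6) − 12 = 0, and ∂_2 has invariant factor 2 > 1, so H_1 = Z/2.
  H_2: rank ker ∂_2 − rank ∂_3 = (12 − 12) − 0 = 0, and there is no ∂_3, so H_2 = 0.

As a check, the Euler characteristic is 7 − 18 + 12 = 1, which agrees with 1 − 0 + 0 = 1.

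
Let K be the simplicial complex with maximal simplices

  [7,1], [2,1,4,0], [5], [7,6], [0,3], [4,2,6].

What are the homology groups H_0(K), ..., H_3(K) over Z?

H_0 = Z^2,  H_1 = Z,  H_2 = 0,  H_3 = 0.

Order the vertices as 0 < 1 < 2 < 3 < 4 < 5 < 6 < 7. Listing each simplex with vertices in this order, K has dimension 3 with simplices:

  0-simplices (8): [0], [1], [2], [3], [4], [5], [6], [7]
  1-simplices (11): [0,1], [0,2], [0,3], [0,4], [1,2], [1,4], [1,7], [2,4], [2,6], [4,6], [6,7]
  2-simplices (5): [0,1,2], [0,1,4], [0,2,4], [1,2,4], [2,4,6]
  3-simplices (1): [0,1,2,4]

Hence C_0 ≅ Z^8, C_1 ≅ Z^11, C_2 ≅ Z^5, C_3 ≅ Z^1.

Boundary ∂_1: C_1 → C_0 maps an edge to its endpoints' difference, ∂[p,q] = q − p. For instance
  ∂[0,1] = [1] − [0].
This gives a 8×11 integer matrix of rank 6; reducing to Smith normal form yields diagonal entries (1,1,1,1,1,1).

The boundary map ∂_2: C_2 → C_1 maps a triangle to the signed sum of its edges. For instance
  ∂[0,1,4] = [1,4] − [0,4] + [0,1],
  ∂[1,2,4] = [2,4] − [1,4] + [1,2].
The resulting 11×5 matrix has rank 4, and its Smith normal form has invariant factors (1,1,1,1).

The boundary map ∂_3: C_3 → C_2 sends each 3-simplex σ to the alternating sum Σ_i (−1)^i (σ with its i-th vertex removed). For instance
  ∂[0,1,2,4] = [1,2,4] − [0,2,4] + [0,1,4] − [0,1,2].
The resulting 5×1 matrix has rank 1, and its Smith normal form has invariant factors (1).

From H_k ≅ ker(∂_k) / im(∂_{k+1}) we obtain:

  H_0: rank C_0 − rank ∂_1 = 8 − 6 = 2, and the invariant factors of ∂_1 are all 1, so H_0 = Z^2.
  H_1: rank ker ∂_1 − rank ∂_2 = (11 − 6) − 4 = 1, and the invariant factors of ∂_2 are all 1, so H_1 = Z.
  H_2: rank ker ∂_2 − rank ∂_3 = (5 − 4) − 1 = 0, and the invariant factors of ∂_3 are all 1, so H_2 = 0.
  H_3: rank ker ∂_3 − rank ∂_4 = (1 − 1) − 0 = 0, and there is no ∂_4, so H_3 = 0.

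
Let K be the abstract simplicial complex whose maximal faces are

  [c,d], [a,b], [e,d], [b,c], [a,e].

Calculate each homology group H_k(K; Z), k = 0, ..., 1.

H_0 = Z,  H_1 = Z.

Order the vertices as a < b < c < d < e. Listing each simplex with vertices in this order, K has dimension 1 with simplices:

  0-simplices (5): a, b, c, d, e
  1-simplices (5): ab, ae, bc, cd, de

so the chain groups are C_0 ≅ Z^5, C_1 ≅ Z^5.

The boundary map ∂_1: C_1 → C_0 sends each edge [p,q] (with p < q) to q − p. For instance
  ∂ab = b − a.
The 5×5 boundary matrix has rank 4 and Smith normal form diag(1,1,1,1).

Reading off H_k = ker ∂_k / im ∂_{k+1}:

  H_0: rank C_0 − rank ∂_1 = 5 − 4 = 1, and the invariant factors of ∂_1 are all 1, so H_0 = Z.
  H_1: rank ker ∂_1 − rank ∂_2 = (5 − 4) − 0 = 1, and there is no ∂_2, so H_1 = Z.

As a check, the Euler characteristic is 5 − 5 = 0, which agrees with 1 − 1 = 0.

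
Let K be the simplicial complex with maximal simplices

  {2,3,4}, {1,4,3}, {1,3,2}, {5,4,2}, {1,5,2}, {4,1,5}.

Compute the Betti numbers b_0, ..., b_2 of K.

Order the vertices as 1 < 2 < 3 < 4 < 5. Listing each simplex with vertices in this order, K has dimension 2 with simplices:

  0-simplices (5): [1], [2], [3], [4], [5]
  1-simplices (9): [1,2], [1,3], [1,4], [1,5], [2,3], [2,4], [2,5], [3,4], [4,5]
  2-simplices (6): [1,2,3], [1,2,5], [1,3,4], [1,4,5], [2,3,4], [2,4,5]

giving chain groups C_0 ≅ Z^5, C_1 ≅ Z^9, C_2 ≅ Z^6.

∂_1: C_1 → C_0 sends each edge [p,q] (with p < q) to q − p. For instance
  ∂[1,4] = [4] − [1].
As a 5×9 matrix over Z this has rank 4, with invariant factors (1,1,1,1).

Boundary ∂_2: C_2 → C_1 acts by ∂[p,q,r] = [q,r] − [p,r] + [p,q]. For instance
  ∂[1,2,5] = [2,5] − [1,5] + [1,2],
  ∂[1,3,4] = [3,4] − [1,4] + [1,3].
This gives a 9×6 integer matrix of rank 5; reducing to Smith normal form yields diagonal entries (1,1,1,1,1).

Reading off H_k = ker ∂_k / im ∂_{k+1}:

  H_0: rank C_0 − rank ∂_1 = 5 − 4 = 1, and the invariant factors of ∂_1 are all 1, so H_0 ≅ Z.
  H_1: rank ker ∂_1 − rank ∂_2 = (9 − 4) − 5 = 0, and the invariant factors of ∂_2 are all 1, so H_1 ≅ 0.
  H_2: rank ker ∂_2 − rank ∂_3 = (6 − 5) − 0 = 1, and there is no ∂_3, so H_2 ≅ Z.

As a check, the Euler characteristic is 5 − 9 + 6 = 2, which agrees with 1 − 0 + 1 = 2.
(K is a triangulation of the 2-sphere S^2.)

Hence the Betti numbers are b_0 = 1, b_1 = 0, b_2 = 1.

b_0 = 1, b_1 = 0, b_2 = 1.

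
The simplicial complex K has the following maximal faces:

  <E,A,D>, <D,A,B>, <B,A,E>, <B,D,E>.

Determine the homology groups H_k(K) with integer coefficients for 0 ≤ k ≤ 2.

Order the vertices as A < B < D < E. Listing each simplex with vertices in this order, K has dimension 2 with simplices:

  0-simplices (4): A, B, D, E
  1-simplices (6): AB, AD, AE, BD, BE, DE
  2-simplices (4): ABD, ABE, ADE, BDE

giving chain groups C_0 ≅ Z^4, C_1 ≅ Z^6, C_2 ≅ Z^4.

∂_1: C_1 → C_0 is given by ∂[p,q] = [q] − [p]. For instance
  ∂AE = E − A.
The resulting 4×6 matrix has rank 3, and its Smith normal form has invariant factors (1,1,1).

The boundary map ∂_2: C_2 → C_1 sends each 2-simplex [p,q,r] to [q,r] − [p,r] + [p,q]. For instance
  ∂ABE = BE − AE + AB,
  ∂ADE = DE − AE + AD.
The resulting 6×4 matrix has rank 3, and its Smith normal form has invariant factors (1,1,1).

From H_k ≅ ker(∂_k) / im(∂_{k+1}) we obtain:

  H_0: rank C_0 − rank ∂_1 = 4 − 3 = 1, and the invariant factors of ∂_1 are all 1, so H_0 = Z.
  H_1: rank ker ∂_1 − rank ∂_2 = (6 − 3) − 3 = 0, and the invariant factors of ∂_2 are all 1, so H_1 = 0.
  H_2: rank ker ∂_2 − rank ∂_3 = (4 − 3) − 0 = 1, and there is no ∂_3, so H_2 = Z.

As a check, the Euler characteristic is 4 − 6 + 4 = 2, which agrees with 1 − 0 + 1 = 2.

H_0 = Z,  H_1 = 0,  H_2 = Z.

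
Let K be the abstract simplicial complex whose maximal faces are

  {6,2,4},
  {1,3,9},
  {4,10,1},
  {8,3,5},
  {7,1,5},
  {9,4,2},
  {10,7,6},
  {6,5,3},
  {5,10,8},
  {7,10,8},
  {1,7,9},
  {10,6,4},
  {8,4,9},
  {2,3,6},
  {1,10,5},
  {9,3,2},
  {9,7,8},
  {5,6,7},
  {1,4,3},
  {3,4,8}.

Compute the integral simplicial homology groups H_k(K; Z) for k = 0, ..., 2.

H_0 = Z,  H_1 = Z ⊕ Z/2,  H_2 = 0.

Fix the vertex order 1 < 2 < 3 < 4 < 5 < 6 < 7 < 8 < 9 < 10 and write every simplex with vertices in increasing order. Then dim K = 2 and the simplices of K are:

  0-simplices (10): [1], [2], [3], [4], [5], [6], [7], [8], [9], [10]
  1-simplices (30): (30 of them)
  2-simplices (20): (20 of them)

giving chain groups C_0 ≅ Z^10, C_1 ≅ Z^30, C_2 ≅ Z^20.

Boundary ∂_1: C_1 → C_0 sends each edge [p,q] (with p < q) to q − p. For instance
  ∂[5,10] = [10] − [5].
The 10×30 boundary matrix has rank 9 and Smith normal form diag(1,1,1,1,1,1,1,1,1).

The boundary map ∂_2: C_2 → C_1 acts by ∂[p,q,r] = [q,r] − [p,r] + [p,q]. For instance
  ∂[1,3,4] = [3,4] − [1,4] + [1,3],
  ∂[6,7,10] = [7,10] − [6,10] + [6,7].
The 30×20 boundary matrix has rank 20 and Smith normal form diag(1,1,1,1,1,1,1,1,1,1,1,1,1,1,1,1,1,1,1,2).

Computing H_k = (kernel of ∂_k) / (image of ∂_{k+1}):

  H_0: rank C_0 − rank ∂_1 = 10 − 9 = 1, and the invariant factors of ∂_1 are all 1, so H_0 = Z.
  H_1: rank ker ∂_1 − rank ∂_2 = (30 − 9) − 20 = 1, and ∂_2 has invariant factor 2 > 1, so H_1 = Z ⊕ Z/2.
  H_2: rank ker ∂_2 − rank ∂_3 = (20 − 20) − 0 = 0, and there is no ∂_3, so H_2 = 0.

As a check, the Euler characteristic is 10 − 30 + 20 = 0, which agrees with 1 − 1 + 0 = 0.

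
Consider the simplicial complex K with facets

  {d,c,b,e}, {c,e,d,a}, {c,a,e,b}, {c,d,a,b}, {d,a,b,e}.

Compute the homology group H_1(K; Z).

Take the total order a < b < c < d < e on the vertex set. Then K (dimension 3) consists of the simplices:

  0-simplices (5): a, b, c, d, e
  1-simplices (10): ab, ac, ad, ae, bc, bd, be, cd, ce, de
  2-simplices (10): abc, abd, abe, acd, ace, ade, bcd, bce, bde, cde
  3-simplices (5): abcd, abce, abde, acde, bcde

Hence C_0 ≅ Z^5, C_1 ≅ Z^10, C_2 ≅ Z^10, C_3 ≅ Z^5.

The boundary map ∂_1: C_1 → C_0 sends each edge [p,q] (with p < q) to q − p. For instance
  ∂ab = b − a.
The 5×10 boundary matrix has rank 4 and Smith normal form diag(1,1,1,1).

Boundary ∂_2: C_2 → C_1 acts by ∂[p,q,r] = [q,r] − [p,r] + [p,q]. For instance
  ∂acd = cd − ad + ac,
  ∂abe = be − ae + ab.
The 10×10 boundary matrix has rank 6 and Smith normal form diag(1,1,1,1,1,1).

∂_3: C_3 → C_2 sends each 3-simplex σ to the alternating sum Σ_i (−1)^i (σ with its i-th vertex removed). For instance
  ∂acde = cde − ade + ace − acd,
  ∂bcde = cde − bde + bce − bcd.
As a 10×5 matrix over Z this has rank 4, with invariant factors (1,1,1,1).

From H_k ≅ ker(∂_k) / im(∂_{k+1}) we obtain:

  H_1: rank ker ∂_1 − rank ∂_2 = (10 − 4) − 6 = 0, and the invariant factors of ∂_2 are all 1, so H_1 ≅ 0.

H_1 ≅ 0.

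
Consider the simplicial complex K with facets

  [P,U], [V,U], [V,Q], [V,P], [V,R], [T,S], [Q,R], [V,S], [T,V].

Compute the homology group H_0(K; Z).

H_0 = Z.

Order the vertices as P < Q < R < S < T < U < V. Listing each simplex with vertices in this order, K has dimension 1 with simplices:

  0-simplices (7): P, Q, R, S, T, U, V
  1-simplices (9): PU, PV, QR, QV, RV, ST, SV, TV, UV

Hence C_0 ≅ Z^7, C_1 ≅ Z^9.

The boundary map ∂_1: C_1 → C_0 maps an edge to its endpoints' difference, ∂[p,q] = q − p. For instance
  ∂TV = V − T.
As a 7×9 matrix over Z this has rank 6, with invariant factors (1,1,1,1,1,1).

Reading off H_k = ker ∂_k / im ∂_{k+1}:

  H_0: rank C_0 − rank ∂_1 = 7 − 6 = 1, and the invariant factors of ∂_1 are all 1, so H_0 ≅ Z.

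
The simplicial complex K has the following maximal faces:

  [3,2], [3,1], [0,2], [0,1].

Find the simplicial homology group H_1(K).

H_1 ≅ Z.

Take the total order 0 < 1 < 2 < 3 on the vertex set. Then K (dimension 1) consists of the simplices:

  0-simplices (4): [0], [1], [2], [3]
  1-simplices (4): [0,1], [0,2], [1,3], [2,3]

so the chain groups are C_0 ≅ Z^4, C_1 ≅ Z^4.

Boundary ∂_1: C_1 → C_0 is given by ∂[p,q] = [q] − [p].
This gives a 4×4 integer matrix of rank 3; reducing to Smith normal form yields diagonal entries (1,1,1).

Computing H_k = (kernel of ∂_k) / (image of ∂_{k+1}):

  H_1: rank ker ∂_1 − rank ∂_2 = (4 − 3) − 0 = 1, and there is no ∂_2, so H_1 = Z.

(K is a triangulation of the circle S^1.)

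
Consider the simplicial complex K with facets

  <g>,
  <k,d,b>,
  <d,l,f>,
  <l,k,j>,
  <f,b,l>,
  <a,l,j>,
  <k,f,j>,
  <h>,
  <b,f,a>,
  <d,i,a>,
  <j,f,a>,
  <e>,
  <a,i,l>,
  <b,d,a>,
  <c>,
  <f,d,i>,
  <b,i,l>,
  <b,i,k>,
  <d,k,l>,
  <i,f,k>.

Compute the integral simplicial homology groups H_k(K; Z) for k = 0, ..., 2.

H_0 ≅ Z^5,  H_1 ≅ Z^2,  H_2 ≅ Z.

Take the total order a < b < c < d < e < f < g < h < i < j < k < l on the vertex set. Then K (dimension 2) consists of the simplices:

  0-simplices (12): a, b, c, d, e, f, g, h, i, j, k, l
  1-simplices (24): ab, ad, af, ai, aj, al, bd, bf, bi, bk, bl, df, di, dk, dl, fi, fj, fk, fl, ik, il, jk, jl, kl
  2-simplices (16): abd, abf, adi, afj, ail, ajl, bdk, bfl, bik, bil, dfi, dfl, dkl, fik, fjk, jkl

giving chain groups C_0 ≅ Z^12, C_1 ≅ Z^24, C_2 ≅ Z^16.

The boundary map ∂_1: C_1 → C_0 sends each edge [p,q] (with p < q) to q − p.
This gives a 12×24 integer matrix of rank 7; reducing to Smith normal form yields diagonal entries (1,1,1,1,1,1,1).

The boundary map ∂_2: C_2 → C_1 maps a triangle to the signed sum of its edges. For instance
  ∂abf = bf − af + ab,
  ∂bdk = dk − bk + bd.
The 24×16 boundary matrix has rank 15 and Smith normal form diag(1,1,1,1,1,1,1,1,1,1,1,1,1,1,1).

From H_k ≅ ker(∂_k) / im(∂_{k+1}) we obtain:

  H_0: rank C_0 − rank ∂_1 = 12 − 7 = 5, and the invariant factors of ∂_1 are all 1, so H_0 ≅ Z^5.
  H_1: rank ker ∂_1 − rank ∂_2 = (24 − 7) − 15 = 2, and the invariant factors of ∂_2 are all 1, so H_1 ≅ Z^2.
  H_2: rank ker ∂_2 − rank ∂_3 = (16 − 15) − 0 = 1, and there is no ∂_3, so H_2 ≅ Z.

(K is a triangulation of the disjoint union of a set of 4 points and the torus T^2.)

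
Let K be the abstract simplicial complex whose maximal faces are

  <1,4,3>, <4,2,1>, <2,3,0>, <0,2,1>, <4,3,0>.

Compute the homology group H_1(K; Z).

Fix the vertex order 0 < 1 < 2 < 3 < 4 and write every simplex with vertices in increasing order. Then dim K = 2 and the simplices of K are:

  0-simplices (5): [0], [1], [2], [3], [4]
  1-simplices (10): [0,1], [0,2], [0,3], [0,4], [1,2], [1,3], [1,4], [2,3], [2,4], [3,4]
  2-simplices (5): [0,1,2], [0,2,3], [0,3,4], [1,2,4], [1,3,4]

giving chain groups C_0 ≅ Z^5, C_1 ≅ Z^10, C_2 ≅ Z^5.

∂_1: C_1 → C_0 maps an edge to its endpoints' difference, ∂[p,q] = q − p. For instance
  ∂[1,2] = [2] − [1].
As a 5×10 matrix over Z this has rank 4, with invariant factors (1,1,1,1).

The boundary map ∂_2: C_2 → C_1 maps a triangle to the signed sum of its edges. For instance
  ∂[0,1,2] = [1,2] − [0,2] + [0,1],
  ∂[1,2,4] = [2,4] − [1,4] + [1,2].
This gives a 10×5 integer matrix of rank 5; reducing to Smith normal form yields diagonal entries (1,1,1,1,1).

Computing H_k = (kernel of ∂_k) / (image of ∂_{k+1}):

  H_1: rank ker ∂_1 − rank ∂_2 = (10 − 4) − 5 = 1, and the invariant factors of ∂_2 are all 1, so H_1 ≅ Z.

H_1 = Z.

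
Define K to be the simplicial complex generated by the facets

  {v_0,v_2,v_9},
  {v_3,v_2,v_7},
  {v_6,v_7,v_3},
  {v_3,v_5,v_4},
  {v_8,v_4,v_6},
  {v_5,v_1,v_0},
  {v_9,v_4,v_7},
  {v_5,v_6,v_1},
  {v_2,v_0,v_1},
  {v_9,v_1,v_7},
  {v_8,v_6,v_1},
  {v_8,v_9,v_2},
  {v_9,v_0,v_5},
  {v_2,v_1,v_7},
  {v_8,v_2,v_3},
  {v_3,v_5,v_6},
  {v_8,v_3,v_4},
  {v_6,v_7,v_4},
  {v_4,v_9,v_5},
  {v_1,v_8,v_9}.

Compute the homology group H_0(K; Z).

K has 10 vertices, 30 edges, 20 triangles.
rank ∂_0 = 0, rank ∂_1 = 9 ⇒ b_0 = 10 − 0 − 9 = 1; all invariant factors of ∂_1 are 1 so no torsion. So H_0 = Z.

H_0 ≅ Z.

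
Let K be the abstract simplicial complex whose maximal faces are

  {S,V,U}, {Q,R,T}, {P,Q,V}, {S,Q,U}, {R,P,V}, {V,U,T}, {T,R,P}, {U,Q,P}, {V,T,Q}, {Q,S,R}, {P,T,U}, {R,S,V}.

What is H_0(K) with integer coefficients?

We work with the vertex ordering P < Q < R < S < T < U < V. The simplices of K, each written with vertices in increasing order, are:

  0-simplices (7): P, Q, R, S, T, U, V
  1-simplices (18): PQ, PR, PT, PU, PV, QR, QS, QT, QU, QV, RS, RT, RV, SU, SV, TU, TV, UV
  2-simplices (12): PQU, PQV, PRT, PRV, PTU, QRS, QRT, QSU, QTV, RSV, SUV, TUV

so the chain groups are C_0 ≅ Z^7, C_1 ≅ Z^18, C_2 ≅ Z^12.

The boundary map ∂_1: C_1 → C_0 maps an edge to its endpoints' difference, ∂[p,q] = q − p. For instance
  ∂PR = R − P.
As a 7×18 matrix over Z this has rank 6, with invariant factors (1,1,1,1,1,1).

∂_2: C_2 → C_1 sends each 2-simplex [p,q,r] to [q,r] − [p,r] + [p,q]. For instance
  ∂QRS = RS − QS + QR,
  ∂QRT = RT − QT + QR.
As a 18×12 matrix over Z this has rank 12, with invariant factors (1,1,1,1,1,1,1,1,1,1,1,2).

Now H_k = ker ∂_k / im ∂_{k+1}, so:

  H_0: rank C_0 − rank ∂_1 = 7 − 6 = 1, and the invariant factors of ∂_1 are all 1, so H_0 = Z.

H_0 ≅ Z.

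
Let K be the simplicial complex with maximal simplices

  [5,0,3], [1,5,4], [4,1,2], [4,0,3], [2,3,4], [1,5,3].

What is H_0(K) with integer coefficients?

H_0 = Z.

Take the total order 0 < 1 < 2 < 3 < 4 < 5 on the vertex set. Then K (dimension 2) consists of the simplices:

  0-simplices (6): [0], [1], [2], [3], [4], [5]
  1-simplices (12): [0,3], [0,4], [0,5], [1,2], [1,3], [1,4], [1,5], [2,3], [2,4], [3,4], [3,5], [4,5]
  2-simplices (6): [0,3,4], [0,3,5], [1,2,4], [1,3,5], [1,4,5], [2,3,4]

so the chain groups are C_0 ≅ Z^6, C_1 ≅ Z^12, C_2 ≅ Z^6.

Boundary ∂_1: C_1 → C_0 sends each edge [p,q] (with p < q) to q − p. For instance
  ∂[4,5] = [5] − [4].
As a 6×12 matrix over Z this has rank 5, with invariant factors (1,1,1,1,1).

Boundary ∂_2: C_2 → C_1 acts by ∂[p,q,r] = [q,r] − [p,r] + [p,q]. For instance
  ∂[1,4,5] = [4,5] − [1,5] + [1,4],
  ∂[1,2,4] = [2,4] − [1,4] + [1,2].
This gives a 12×6 integer matrix of rank 6; reducing to Smith normal form yields diagonal entries (1,1,1,1,1,1).

Computing H_k = (kernel of ∂_k) / (image of ∂_{k+1}):

  H_0: rank C_0 − rank ∂_1 = 6 − 5 = 1, and the invariant factors of ∂_1 are all 1, so H_0 ≅ Z.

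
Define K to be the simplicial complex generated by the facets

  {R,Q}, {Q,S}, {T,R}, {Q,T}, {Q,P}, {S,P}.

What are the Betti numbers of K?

b_0 = 1, b_1 = 2.

Take the total order P < Q < R < S < T on the vertex set. Then K (dimension 1) consists of the simplices:

  0-simplices (5): P, Q, R, S, T
  1-simplices (6): PQ, PS, QR, QS, QT, RT

Hence C_0 ≅ Z^5, C_1 ≅ Z^6.

The boundary map ∂_1: C_1 → C_0 sends each edge [p,q] (with p < q) to q − p. For instance
  ∂PS = S − P.
This gives a 5×6 integer matrix of rank 4; reducing to Smith normal form yields diagonal entries (1,1,1,1).

Computing H_k = (kernel of ∂_k) / (image of ∂_{k+1}):

  H_0: rank C_0 − rank ∂_1 = 5 − 4 = 1, and the invariant factors of ∂_1 are all 1, so H_0 ≅ Z.
  H_1: rank ker ∂_1 − rank ∂_2 = (6 − 4) − 0 = 2, and there is no ∂_2, so H_1 ≅ Z^2.

(K is a triangulation of a wedge of 2 circles.)

Hence the Betti numbers are b_0 = 1, b_1 = 2.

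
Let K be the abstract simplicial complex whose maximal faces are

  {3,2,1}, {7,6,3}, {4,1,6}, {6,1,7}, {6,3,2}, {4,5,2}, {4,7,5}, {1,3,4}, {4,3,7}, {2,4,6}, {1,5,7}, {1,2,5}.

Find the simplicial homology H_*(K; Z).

H_0 ≅ Z,  H_1 ≅ Z/2Z,  H_2 = 0.

K has 7 vertices, 18 edges, 12 triangles.
rank ∂_0 = 0, rank ∂_1 = 6 ⇒ b_0 = 7 − 0 − 6 = 1; all invariant factors of ∂_1 are 1 so no torsion. So H_0 = Z.
rank ∂_1 = 6, rank ∂_2 = 12 ⇒ b_1 = 18 − 6 − 12 = 0; ∂_2 has invariant factor(s) [2] giving torsion. So H_1 = Z/2Z.
rank ∂_2 = 12, rank ∂_3 = 0 ⇒ b_2 = 12 − 12 − 0 = 0. So H_2 = 0.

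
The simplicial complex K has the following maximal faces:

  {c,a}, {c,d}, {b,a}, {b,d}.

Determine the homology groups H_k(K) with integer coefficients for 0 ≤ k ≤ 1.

Order the vertices as a < b < c < d. Listing each simplex with vertices in this order, K has dimension 1 with simplices:

  0-simplices (4): a, b, c, d
  1-simplices (4): ab, ac, bd, cd

giving chain groups C_0 ≅ Z^4, C_1 ≅ Z^4.

The boundary map ∂_1: C_1 → C_0 maps an edge to its endpoints' difference, ∂[p,q] = q − p.
As a 4×4 matrix over Z this has rank 3, with invariant factors (1,1,1).

Reading off H_k = ker ∂_k / im ∂_{k+1}:

  H_0: rank C_0 − rank ∂_1 = 4 − 3 = 1, and the invariant factors of ∂_1 are all 1, so H_0 ≅ Z.
  H_1: rank ker ∂_1 − rank ∂_2 = (4 − 3) − 0 = 1, and there is no ∂_2, so H_1 ≅ Z.

As a check, the Euler characteristic is 4 − 4 = 0, which agrees with 1 − 1 = 0.
(K is a triangulation of the circle S^1.)

H_0 = Z,  H_1 = Z.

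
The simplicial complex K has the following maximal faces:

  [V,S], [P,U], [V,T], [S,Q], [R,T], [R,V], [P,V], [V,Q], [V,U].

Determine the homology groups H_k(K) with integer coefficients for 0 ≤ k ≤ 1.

H_0 ≅ Z,  H_1 ≅ Z^3.

Take the total order P < Q < R < S < T < U < V on the vertex set. Then K (dimension 1) consists of the simplices:

  0-simplices (7): P, Q, R, S, T, U, V
  1-simplices (9): PU, PV, QS, QV, RT, RV, SV, TV, UV

Hence C_0 ≅ Z^7, C_1 ≅ Z^9.

The boundary map ∂_1: C_1 → C_0 sends each edge [p,q] (with p < q) to q − p.
As a 7×9 matrix over Z this has rank 6, with invariant factors (1,1,1,1,1,1).

From H_k ≅ ker(∂_k) / im(∂_{k+1}) we obtain:

  H_0: rank C_0 − rank ∂_1 = 7 − 6 = 1, and the invariant factors of ∂_1 are all 1, so H_0 = Z.
  H_1: rank ker ∂_1 − rank ∂_2 = (9 − 6) − 0 = 3, and there is no ∂_2, so H_1 = Z^3.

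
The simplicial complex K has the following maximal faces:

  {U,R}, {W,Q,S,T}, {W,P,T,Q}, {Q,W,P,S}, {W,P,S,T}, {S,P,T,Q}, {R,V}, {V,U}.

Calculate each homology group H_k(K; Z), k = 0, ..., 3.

H_0 = Z^2,  H_1 = Z,  H_2 = 0,  H_3 = Z.

Order the vertices as P < Q < R < S < T < U < V < W. Listing each simplex with vertices in this order, K has dimension 3 with simplices:

  0-simplices (8): P, Q, R, S, T, U, V, W
  1-simplices (13): PQ, PS, PT, PW, QS, QT, QW, RU, RV, ST, SW, TW, UV
  2-simplices (10): PQS, PQT, PQW, PST, PSW, PTW, QST, QSW, QTW, STW
  3-simplices (5): PQST, PQSW, PQTW, PSTW, QSTW

giving chain groups C_0 ≅ Z^8, C_1 ≅ Z^13, C_2 ≅ Z^10, C_3 ≅ Z^5.

The boundary map ∂_1: C_1 → C_0 is given by ∂[p,q] = [q] − [p]. For instance
  ∂PQ = Q − P.
This gives a 8×13 integer matrix of rank 6; reducing to Smith normal form yields diagonal entries (1,1,1,1,1,1).

∂_2: C_2 → C_1 sends each 2-simplex [p,q,r] to [q,r] − [p,r] + [p,q]. For instance
  ∂PTW = TW − PW + PT,
  ∂QTW = TW − QW + QT.
The resulting 13×10 matrix has rank 6, and its Smith normal form has invariant factors (1,1,1,1,1,1).

∂_3: C_3 → C_2 sends each 3-simplex σ to the alternating sum Σ_i (−1)^i (σ with its i-th vertex removed). For instance
  ∂PQTW = QTW − PTW + PQW − PQT,
  ∂PSTW = STW − PTW + PSW − PST.
The resulting 10×5 matrix has rank 4, and its Smith normal form has invariant factors (1,1,1,1).

Now H_k = ker ∂_k / im ∂_{k+1}, so:

  H_0: rank C_0 − rank ∂_1 = 8 − 6 = 2, and the invariant factors of ∂_1 are all 1, so H_0 = Z^2.
  H_1: rank ker ∂_1 − rank ∂_2 = (13 − 6) − 6 = 1, and the invariant factors of ∂_2 are all 1, so H_1 = Z.
  H_2: rank ker ∂_2 − rank ∂_3 = (10 − 6) − 4 = 0, and the invariant factors of ∂_3 are all 1, so H_2 = 0.
  H_3: rank ker ∂_3 − rank ∂_4 = (5 − 4) − 0 = 1, and there is no ∂_4, so H_3 = Z.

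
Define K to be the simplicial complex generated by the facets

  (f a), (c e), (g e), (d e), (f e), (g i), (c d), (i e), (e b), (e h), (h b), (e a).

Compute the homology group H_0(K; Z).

H_0 = Z.

Fix the vertex order a < b < c < d < e < f < g < h < i and write every simplex with vertices in increasing order. Then dim K = 1 and the simplices of K are:

  0-simplices (9): a, b, c, d, e, f, g, h, i
  1-simplices (12): ae, af, be, bh, cd, ce, de, ef, eg, eh, ei, gi

giving chain groups C_0 ≅ Z^9, C_1 ≅ Z^12.

The boundary map ∂_1: C_1 → C_0 is given by ∂[p,q] = [q] − [p].
As a 9×12 matrix over Z this has rank 8, with invariant factors (1,1,1,1,1,1,1,1).

From H_k ≅ ker(∂_k) / im(∂_{k+1}) we obtain:

  H_0: rank C_0 − rank ∂_1 = 9 − 8 = 1, and the invariant factors of ∂_1 are all 1, so H_0 ≅ Z.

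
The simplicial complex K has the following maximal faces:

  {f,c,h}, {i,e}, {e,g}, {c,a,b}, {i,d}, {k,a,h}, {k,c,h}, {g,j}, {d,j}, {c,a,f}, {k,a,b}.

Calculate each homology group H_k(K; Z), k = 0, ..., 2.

Take the total order a < b < c < d < e < f < g < h < i < j < k on the vertex set. Then K (dimension 2) consists of the simplices:

  0-simplices (11): a, b, c, d, e, f, g, h, i, j, k
  1-simplices (17): ab, ac, af, ah, ak, bc, bk, cf, ch, ck, di, dj, eg, ei, fh, gj, hk
  2-simplices (6): abc, abk, acf, ahk, cfh, chk

so the chain groups are C_0 ≅ Z^11, C_1 ≅ Z^17, C_2 ≅ Z^6.

The boundary map ∂_1: C_1 → C_0 is given by ∂[p,q] = [q] − [p]. For instance
  ∂gj = j − g.
The resulting 11×17 matrix has rank 9, and its Smith normal form has invariant factors (1,1,1,1,1,1,1,1,1).

∂_2: C_2 → C_1 maps a triangle to the signed sum of its edges. For instance
  ∂cfh = fh − ch + cf,
  ∂acf = cf − af + ac.
As a 17×6 matrix over Z this has rank 6, with invariant factors (1,1,1,1,1,1).

Reading off H_k = ker ∂_k / im ∂_{k+1}:

  H_0: rank C_0 − rank ∂_1 = 11 − 9 = 2, and the invariant factors of ∂_1 are all 1, so H_0 ≅ Z^2.
  H_1: rank ker ∂_1 − rank ∂_2 = (17 − 9) − 6 = 2, and the invariant factors of ∂_2 are all 1, so H_1 ≅ Z^2.
  H_2: rank ker ∂_2 − rank ∂_3 = (6 − 6) − 0 = 0, and there is no ∂_3, so H_2 ≅ 0.

H_0 ≅ Z^2,  H_1 ≅ Z^2,  H_2 = 0.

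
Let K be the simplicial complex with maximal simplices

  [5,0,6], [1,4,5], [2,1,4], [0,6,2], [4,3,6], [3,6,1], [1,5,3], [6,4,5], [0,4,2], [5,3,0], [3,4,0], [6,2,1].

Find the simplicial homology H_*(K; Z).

H_0 ≅ Z,  H_1 ≅ Z/2,  H_2 = 0.

Take the total order 0 < 1 < 2 < 3 < 4 < 5 < 6 on the vertex set. Then K (dimension 2) consists of the simplices:

  0-simplices (7): [0], [1], [2], [3], [4], [5], [6]
  1-simplices (18): [0,2], [0,3], [0,4], [0,5], [0,6], [1,2], [1,3], [1,4], [1,5], [1,6], [2,4], [2,6], [3,4], [3,5], [3,6], [4,5], [4,6], [5,6]
  2-simplices (12): [0,2,4], [0,2,6], [0,3,4], [0,3,5], [0,5,6], [1,2,4], [1,2,6], [1,3,5], [1,3,6], [1,4,5], [3,4,6], [4,5,6]

Hence C_0 ≅ Z^7, C_1 ≅ Z^18, C_2 ≅ Z^12.

The boundary map ∂_1: C_1 → C_0 maps an edge to its endpoints' difference, ∂[p,q] = q − p.
The resulting 7×18 matrix has rank 6, and its Smith normal form has invariant factors (1,1,1,1,1,1).

∂_2: C_2 → C_1 maps a triangle to the signed sum of its edges. For instance
  ∂[1,4,5] = [4,5] − [1,5] + [1,4],
  ∂[3,4,6] = [4,6] − [3,6] + [3,4].
The resulting 18×12 matrix has rank 12, and its Smith normal form has invariant factors (1,1,1,1,1,1,1,1,1,1,1,2).

Computing H_k = (kernel of ∂_k) / (image of ∂_{k+1}):

  H_0: rank C_0 − rank ∂_1 = 7 − 6 = 1, and the invariant factors of ∂_1 are all 1, so H_0 = Z.
  H_1: rank ker ∂_1 − rank ∂_2 = (18 − 6) − 12 = 0, and ∂_2 has invariant factor 2 > 1, so H_1 = Z/2.
  H_2: rank ker ∂_2 − rank ∂_3 = (12 − 12) − 0 = 0, and there is no ∂_3, so H_2 = 0.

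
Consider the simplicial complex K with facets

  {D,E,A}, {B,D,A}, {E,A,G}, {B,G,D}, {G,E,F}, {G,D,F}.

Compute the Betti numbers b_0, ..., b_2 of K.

b_0 = 1, b_1 = 1, b_2 = 0.

We work with the vertex ordering A < B < D < E < F < G. The simplices of K, each written with vertices in increasing order, are:

  0-simplices (6): A, B, D, E, F, G
  1-simplices (12): AB, AD, AE, AG, BD, BG, DE, DF, DG, EF, EG, FG
  2-simplices (6): ABD, ADE, AEG, BDG, DFG, EFG

so the chain groups are C_0 ≅ Z^6, C_1 ≅ Z^12, C_2 ≅ Z^6.

∂_1: C_1 → C_0 sends each edge [p,q] (with p < q) to q − p. For instance
  ∂DF = F − D.
The resulting 6×12 matrix has rank 5, and its Smith normal form has invariant factors (1,1,1,1,1).

∂_2: C_2 → C_1 sends each 2-simplex [p,q,r] to [q,r] − [p,r] + [p,q]. For instance
  ∂ABD = BD − AD + AB,
  ∂BDG = DG − BG + BD.
The 12×6 boundary matrix has rank 6 and Smith normal form diag(1,1,1,1,1,1).

Reading off H_k = ker ∂_k / im ∂_{k+1}:

  H_0: rank C_0 − rank ∂_1 = 6 − 5 = 1, and the invariant factors of ∂_1 are all 1, so H_0 ≅ Z.
  H_1: rank ker ∂_1 − rank ∂_2 = (12 − 5) − 6 = 1, and the invariant factors of ∂_2 are all 1, so H_1 ≅ Z.
  H_2: rank ker ∂_2 − rank ∂_3 = (6 − 6) − 0 = 0, and there is no ∂_3, so H_2 ≅ 0.

Hence the Betti numbers are b_0 = 1, b_1 = 1, b_2 = 0.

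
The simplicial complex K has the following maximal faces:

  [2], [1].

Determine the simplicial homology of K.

K has 2 vertices.
rank ∂_0 = 0, rank ∂_1 = 0 ⇒ b_0 = 2 − 0 − 0 = 2. So H_0 = Z^2.

H_0 = Z^2.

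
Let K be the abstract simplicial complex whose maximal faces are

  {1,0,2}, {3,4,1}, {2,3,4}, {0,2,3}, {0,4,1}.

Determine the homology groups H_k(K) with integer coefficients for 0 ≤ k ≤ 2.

K has 5 vertices, 10 edges, 5 triangles.
rank ∂_0 = 0, rank ∂_1 = 4 ⇒ b_0 = 5 − 0 − 4 = 1; all invariant factors of ∂_1 are 1 so no torsion. So H_0 ≅ Z.
rank ∂_1 = 4, rank ∂_2 = 5 ⇒ b_1 = 10 − 4 − 5 = 1; all invariant factors of ∂_2 are 1 so no torsion. So H_1 ≅ Z.
rank ∂_2 = 5, rank ∂_3 = 0 ⇒ b_2 = 5 − 5 − 0 = 0. So H_2 ≅ 0.

H_0 = Z,  H_1 = Z,  H_2 = 0.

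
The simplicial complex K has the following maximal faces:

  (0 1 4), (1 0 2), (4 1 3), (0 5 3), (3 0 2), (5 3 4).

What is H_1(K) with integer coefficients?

H_1 = Z.

Fix the vertex order 0 < 1 < 2 < 3 < 4 < 5 and write every simplex with vertices in increasing order. Then dim K = 2 and the simplices of K are:

  0-simplices (6): [0], [1], [2], [3], [4], [5]
  1-simplices (12): [0,1], [0,2], [0,3], [0,4], [0,5], [1,2], [1,3], [1,4], [2,3], [3,4], [3,5], [4,5]
  2-simplices (6): [0,1,2], [0,1,4], [0,2,3], [0,3,5], [1,3,4], [3,4,5]

giving chain groups C_0 ≅ Z^6, C_1 ≅ Z^12, C_2 ≅ Z^6.

The boundary map ∂_1: C_1 → C_0 is given by ∂[p,q] = [q] − [p].
The 6×12 boundary matrix has rank 5 and Smith normal form diag(1,1,1,1,1).

The boundary map ∂_2: C_2 → C_1 sends each 2-simplex [p,q,r] to [q,r] − [p,r] + [p,q]. For instance
  ∂[0,1,2] = [1,2] − [0,2] + [0,1],
  ∂[0,1,4] = [1,4] − [0,4] + [0,1].
As a 12×6 matrix over Z this has rank 6, with invariant factors (1,1,1,1,1,1).

Now H_k = ker ∂_k / im ∂_{k+1}, so:

  H_1: rank ker ∂_1 − rank ∂_2 = (12 − 5) − 6 = 1, and the invariant factors of ∂_2 are all 1, so H_1 ≅ Z.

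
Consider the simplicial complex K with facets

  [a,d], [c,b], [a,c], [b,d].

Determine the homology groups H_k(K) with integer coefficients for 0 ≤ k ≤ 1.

Fix the vertex order a < b < c < d and write every simplex with vertices in increasing order. Then dim K = 1 and the simplices of K are:

  0-simplices (4): a, b, c, d
  1-simplices (4): ac, ad, bc, bd

Hence C_0 ≅ Z^4, C_1 ≅ Z^4.

∂_1: C_1 → C_0 sends each edge [p,q] (with p < q) to q − p. For instance
  ∂bc = c − b.
The resulting 4×4 matrix has rank 3, and its Smith normal form has invariant factors (1,1,1).

From H_k ≅ ker(∂_k) / im(∂_{k+1}) we obtain:

  H_0: rank C_0 − rank ∂_1 = 4 − 3 = 1, and the invariant factors of ∂_1 are all 1, so H_0 ≅ Z.
  H_1: rank ker ∂_1 − rank ∂_2 = (4 − 3) − 0 = 1, and there is no ∂_2, so H_1 ≅ Z.

(K is a triangulation of the circle S^1.)

H_0 = Z,  H_1 = Z.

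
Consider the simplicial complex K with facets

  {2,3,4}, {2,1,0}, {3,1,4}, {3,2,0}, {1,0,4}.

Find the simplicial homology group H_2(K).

H_2 ≅ 0.

Take the total order 0 < 1 < 2 < 3 < 4 on the vertex set. Then K (dimension 2) consists of the simplices:

  0-simplices (5): [0], [1], [2], [3], [4]
  1-simplices (10): [0,1], [0,2], [0,3], [0,4], [1,2], [1,3], [1,4], [2,3], [2,4], [3,4]
  2-simplices (5): [0,1,2], [0,1,4], [0,2,3], [1,3,4], [2,3,4]

Hence C_0 ≅ Z^5, C_1 ≅ Z^10, C_2 ≅ Z^5.

∂_1: C_1 → C_0 maps an edge to its endpoints' difference, ∂[p,q] = q − p. For instance
  ∂[0,2] = [2] − [0].
This gives a 5×10 integer matrix of rank 4; reducing to Smith normal form yields diagonal entries (1,1,1,1).

∂_2: C_2 → C_1 maps a triangle to the signed sum of its edges. For instance
  ∂[2,3,4] = [3,4] − [2,4] + [2,3],
  ∂[0,2,3] = [2,3] − [0,3] + [0,2].
The 10×5 boundary matrix has rank 5 and Smith normal form diag(1,1,1,1,1).

From H_k ≅ ker(∂_k) / im(∂_{k+1}) we obtain:

  H_2: rank ker ∂_2 − rank ∂_3 = (5 − 5) − 0 = 0, and there is no ∂_3, so H_2 = 0.

(K is a triangulation of the Möbius band.)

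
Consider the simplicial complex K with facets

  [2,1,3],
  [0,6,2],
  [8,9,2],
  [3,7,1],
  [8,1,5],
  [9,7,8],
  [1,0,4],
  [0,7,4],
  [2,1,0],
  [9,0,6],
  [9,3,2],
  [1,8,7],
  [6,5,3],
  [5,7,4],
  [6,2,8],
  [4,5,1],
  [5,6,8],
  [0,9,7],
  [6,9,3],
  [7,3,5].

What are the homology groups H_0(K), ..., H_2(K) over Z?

H_0 = Z,  H_1 = Z ⊕ Z/2,  H_2 = 0.

Order the vertices as 0 < 1 < 2 < 3 < 4 < 5 < 6 < 7 < 8 < 9. Listing each simplex with vertices in this order, K has dimension 2 with simplices:

  0-simplices (10): [0], [1], [2], [3], [4], [5], [6], [7], [8], [9]
  1-simplices (30): (30 of them)
  2-simplices (20): (20 of them)

Hence C_0 ≅ Z^10, C_1 ≅ Z^30, C_2 ≅ Z^20.

∂_1: C_1 → C_0 is given by ∂[p,q] = [q] − [p]. For instance
  ∂[8,9] = [9] − [8].
This gives a 10×30 integer matrix of rank 9; reducing to Smith normal form yields diagonal entries (1,1,1,1,1,1,1,1,1).

∂_2: C_2 → C_1 maps a triangle to the signed sum of its edges. For instance
  ∂[1,4,5] = [4,5] − [1,5] + [1,4],
  ∂[2,8,9] = [8,9] − [2,9] + [2,8].
As a 30×20 matrix over Z this has rank 20, with invariant factors (1,1,1,1,1,1,1,1,1,1,1,1,1,1,1,1,1,1,1,2).

Computing H_k = (kernel of ∂_k) / (image of ∂_{k+1}):

  H_0: rank C_0 − rank ∂_1 = 10 − 9 = 1, and the invariant factors of ∂_1 are all 1, so H_0 ≅ Z.
  H_1: rank ker ∂_1 − rank ∂_2 = (30 − 9) − 20 = 1, and ∂_2 has invariant factor 2 > 1, so H_1 ≅ Z ⊕ Z/2.
  H_2: rank ker ∂_2 − rank ∂_3 = (20 − 20) − 0 = 0, and there is no ∂_3, so H_2 ≅ 0.

As a check, the Euler characteristic is 10 − 30 + 20 = 0, which agrees with 1 − 1 + 0 = 0.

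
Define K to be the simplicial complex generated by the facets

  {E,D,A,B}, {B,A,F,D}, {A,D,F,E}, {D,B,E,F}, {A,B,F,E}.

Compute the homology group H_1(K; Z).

H_1 ≅ 0.

Fix the vertex order A < B < D < E < F and write every simplex with vertices in increasing order. Then dim K = 3 and the simplices of K are:

  0-simplices (5): A, B, D, E, F
  1-simplices (10): AB, AD, AE, AF, BD, BE, BF, DE, DF, EF
  2-simplices (10): ABD, ABE, ABF, ADE, ADF, AEF, BDE, BDF, BEF, DEF
  3-simplices (5): ABDE, ABDF, ABEF, ADEF, BDEF

giving chain groups C_0 ≅ Z^5, C_1 ≅ Z^10, C_2 ≅ Z^10, C_3 ≅ Z^5.

∂_1: C_1 → C_0 is given by ∂[p,q] = [q] − [p].
The 5×10 boundary matrix has rank 4 and Smith normal form diag(1,1,1,1).

∂_2: C_2 → C_1 sends each 2-simplex [p,q,r] to [q,r] − [p,r] + [p,q]. For instance
  ∂AEF = EF − AF + AE,
  ∂ADF = DF − AF + AD.
As a 10×10 matrix over Z this has rank 6, with invariant factors (1,1,1,1,1,1).

∂_3: C_3 → C_2 sends each 3-simplex σ to the alternating sum Σ_i (−1)^i (σ with its i-th vertex removed). For instance
  ∂ABDF = BDF − ADF + ABF − ABD,
  ∂ABDE = BDE − ADE + ABE − ABD.
This gives a 10×5 integer matrix of rank 4; reducing to Smith normal form yields diagonal entries (1,1,1,1).

From H_k ≅ ker(∂_k) / im(∂_{k+1}) we obtain:

  H_1: rank ker ∂_1 − rank ∂_2 = (10 − 4) − 6 = 0, and the invariant factors of ∂_2 are all 1, so H_1 ≅ 0.

(K is a triangulation of the 3-sphere S^3.)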